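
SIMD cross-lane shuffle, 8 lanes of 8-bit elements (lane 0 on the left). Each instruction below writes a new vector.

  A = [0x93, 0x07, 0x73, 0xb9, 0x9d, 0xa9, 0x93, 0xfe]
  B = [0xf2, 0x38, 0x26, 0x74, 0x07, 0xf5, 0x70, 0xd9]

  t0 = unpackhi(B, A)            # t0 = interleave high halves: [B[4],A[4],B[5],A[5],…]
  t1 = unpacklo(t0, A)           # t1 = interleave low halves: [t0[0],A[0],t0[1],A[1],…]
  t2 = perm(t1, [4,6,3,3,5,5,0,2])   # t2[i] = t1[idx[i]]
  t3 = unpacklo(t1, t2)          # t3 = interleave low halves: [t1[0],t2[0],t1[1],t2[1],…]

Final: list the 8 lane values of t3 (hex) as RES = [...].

RES = [ 0x07  0xf5  0x93  0xa9  0x9d  0x07  0x07  0x07 ]

t0 = [0x07, 0x9d, 0xf5, 0xa9, 0x70, 0x93, 0xd9, 0xfe]
t1 = [0x07, 0x93, 0x9d, 0x07, 0xf5, 0x73, 0xa9, 0xb9]
t2 = [0xf5, 0xa9, 0x07, 0x07, 0x73, 0x73, 0x07, 0x9d]
t3 = [0x07, 0xf5, 0x93, 0xa9, 0x9d, 0x07, 0x07, 0x07]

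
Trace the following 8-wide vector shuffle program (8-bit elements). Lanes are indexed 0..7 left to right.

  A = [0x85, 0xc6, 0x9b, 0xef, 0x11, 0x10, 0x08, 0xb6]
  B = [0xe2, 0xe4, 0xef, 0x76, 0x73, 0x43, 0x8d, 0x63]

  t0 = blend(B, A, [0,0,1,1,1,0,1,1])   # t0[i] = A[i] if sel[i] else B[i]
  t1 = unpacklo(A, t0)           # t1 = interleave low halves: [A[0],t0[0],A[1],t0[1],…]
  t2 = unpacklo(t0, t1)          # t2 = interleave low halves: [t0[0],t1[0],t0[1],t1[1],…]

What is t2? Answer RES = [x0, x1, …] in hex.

RES = [ 0xe2  0x85  0xe4  0xe2  0x9b  0xc6  0xef  0xe4 ]

t0 = [0xe2, 0xe4, 0x9b, 0xef, 0x11, 0x43, 0x08, 0xb6]
t1 = [0x85, 0xe2, 0xc6, 0xe4, 0x9b, 0x9b, 0xef, 0xef]
t2 = [0xe2, 0x85, 0xe4, 0xe2, 0x9b, 0xc6, 0xef, 0xe4]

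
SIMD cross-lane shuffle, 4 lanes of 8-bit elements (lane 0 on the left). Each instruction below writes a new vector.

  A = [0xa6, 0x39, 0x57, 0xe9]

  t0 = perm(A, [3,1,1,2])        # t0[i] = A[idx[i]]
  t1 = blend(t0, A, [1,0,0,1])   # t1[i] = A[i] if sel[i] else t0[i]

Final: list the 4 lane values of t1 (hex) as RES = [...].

t0 = [0xe9, 0x39, 0x39, 0x57]
t1 = [0xa6, 0x39, 0x39, 0xe9]

RES = [0xa6, 0x39, 0x39, 0xe9]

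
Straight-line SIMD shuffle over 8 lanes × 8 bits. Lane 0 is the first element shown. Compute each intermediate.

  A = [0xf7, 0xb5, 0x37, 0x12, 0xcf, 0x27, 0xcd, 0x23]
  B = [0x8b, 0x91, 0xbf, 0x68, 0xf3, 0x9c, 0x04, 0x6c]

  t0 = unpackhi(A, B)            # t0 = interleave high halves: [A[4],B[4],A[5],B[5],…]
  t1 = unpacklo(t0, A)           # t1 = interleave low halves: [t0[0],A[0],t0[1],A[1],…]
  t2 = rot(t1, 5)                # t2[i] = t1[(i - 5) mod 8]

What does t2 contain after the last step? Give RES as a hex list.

RES = [0xb5, 0x27, 0x37, 0x9c, 0x12, 0xcf, 0xf7, 0xf3]

→ t0 |cf|f3|27|9c|cd|04|23|6c|
→ t1 |cf|f7|f3|b5|27|37|9c|12|
→ t2 |b5|27|37|9c|12|cf|f7|f3|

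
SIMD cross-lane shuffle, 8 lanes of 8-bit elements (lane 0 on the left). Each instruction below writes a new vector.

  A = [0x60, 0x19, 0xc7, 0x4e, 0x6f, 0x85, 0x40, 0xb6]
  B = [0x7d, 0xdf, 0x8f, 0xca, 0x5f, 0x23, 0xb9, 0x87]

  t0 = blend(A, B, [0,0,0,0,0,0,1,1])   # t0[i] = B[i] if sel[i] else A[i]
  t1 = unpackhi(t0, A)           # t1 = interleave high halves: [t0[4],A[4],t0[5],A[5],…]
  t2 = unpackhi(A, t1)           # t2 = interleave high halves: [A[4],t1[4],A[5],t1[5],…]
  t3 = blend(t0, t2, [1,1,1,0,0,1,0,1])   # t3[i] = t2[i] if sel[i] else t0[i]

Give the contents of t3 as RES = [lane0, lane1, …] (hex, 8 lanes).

RES = [ 0x6f  0xb9  0x85  0x4e  0x6f  0x87  0xb9  0xb6 ]

t0 = [0x60, 0x19, 0xc7, 0x4e, 0x6f, 0x85, 0xb9, 0x87]
t1 = [0x6f, 0x6f, 0x85, 0x85, 0xb9, 0x40, 0x87, 0xb6]
t2 = [0x6f, 0xb9, 0x85, 0x40, 0x40, 0x87, 0xb6, 0xb6]
t3 = [0x6f, 0xb9, 0x85, 0x4e, 0x6f, 0x87, 0xb9, 0xb6]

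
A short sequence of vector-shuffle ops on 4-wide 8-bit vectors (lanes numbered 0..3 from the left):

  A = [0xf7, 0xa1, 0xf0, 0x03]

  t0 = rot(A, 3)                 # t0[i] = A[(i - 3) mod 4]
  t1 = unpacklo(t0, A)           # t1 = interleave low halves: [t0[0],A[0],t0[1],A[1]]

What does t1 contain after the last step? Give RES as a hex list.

RES = [ 0xa1  0xf7  0xf0  0xa1 ]

t0 = [0xa1, 0xf0, 0x03, 0xf7]
t1 = [0xa1, 0xf7, 0xf0, 0xa1]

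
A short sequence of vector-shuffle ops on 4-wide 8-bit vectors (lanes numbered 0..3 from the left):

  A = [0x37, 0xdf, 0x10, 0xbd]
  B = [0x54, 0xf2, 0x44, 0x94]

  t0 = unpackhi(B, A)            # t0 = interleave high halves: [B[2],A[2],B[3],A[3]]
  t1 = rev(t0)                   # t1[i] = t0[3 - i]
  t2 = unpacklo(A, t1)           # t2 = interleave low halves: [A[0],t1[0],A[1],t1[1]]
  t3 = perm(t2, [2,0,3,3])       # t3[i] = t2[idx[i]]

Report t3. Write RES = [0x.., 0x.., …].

→ t0 |44|10|94|bd|
→ t1 |bd|94|10|44|
→ t2 |37|bd|df|94|
→ t3 |df|37|94|94|

RES = [0xdf, 0x37, 0x94, 0x94]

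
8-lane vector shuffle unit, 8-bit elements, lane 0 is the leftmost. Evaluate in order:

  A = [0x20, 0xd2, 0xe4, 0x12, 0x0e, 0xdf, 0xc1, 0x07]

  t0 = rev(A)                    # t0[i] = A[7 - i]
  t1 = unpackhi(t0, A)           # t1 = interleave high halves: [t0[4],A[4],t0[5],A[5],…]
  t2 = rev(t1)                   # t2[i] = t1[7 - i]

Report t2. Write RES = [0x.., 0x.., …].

→ t0 |07|c1|df|0e|12|e4|d2|20|
→ t1 |12|0e|e4|df|d2|c1|20|07|
→ t2 |07|20|c1|d2|df|e4|0e|12|

RES = [0x07, 0x20, 0xc1, 0xd2, 0xdf, 0xe4, 0x0e, 0x12]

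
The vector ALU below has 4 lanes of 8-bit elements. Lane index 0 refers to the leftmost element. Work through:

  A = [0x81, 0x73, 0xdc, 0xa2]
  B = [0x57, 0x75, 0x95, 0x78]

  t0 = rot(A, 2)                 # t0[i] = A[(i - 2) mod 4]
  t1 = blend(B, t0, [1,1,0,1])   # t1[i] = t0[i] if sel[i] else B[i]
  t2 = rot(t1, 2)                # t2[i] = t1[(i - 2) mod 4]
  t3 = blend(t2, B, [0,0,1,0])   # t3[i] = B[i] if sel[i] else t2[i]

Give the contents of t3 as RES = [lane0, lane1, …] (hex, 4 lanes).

→ t0 |dc|a2|81|73|
→ t1 |dc|a2|95|73|
→ t2 |95|73|dc|a2|
→ t3 |95|73|95|a2|

RES = [ 0x95  0x73  0x95  0xa2 ]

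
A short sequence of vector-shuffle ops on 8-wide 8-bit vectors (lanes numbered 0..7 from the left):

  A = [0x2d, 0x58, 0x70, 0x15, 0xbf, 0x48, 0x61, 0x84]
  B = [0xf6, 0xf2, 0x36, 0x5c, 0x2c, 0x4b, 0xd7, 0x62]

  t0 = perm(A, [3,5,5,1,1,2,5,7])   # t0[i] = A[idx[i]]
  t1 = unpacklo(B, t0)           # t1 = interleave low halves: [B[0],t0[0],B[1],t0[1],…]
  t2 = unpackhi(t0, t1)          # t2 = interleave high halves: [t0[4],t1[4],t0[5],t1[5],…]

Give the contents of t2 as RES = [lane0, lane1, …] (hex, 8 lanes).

RES = [0x58, 0x36, 0x70, 0x48, 0x48, 0x5c, 0x84, 0x58]

  t0: 15 48 48 58 58 70 48 84
  t1: f6 15 f2 48 36 48 5c 58
  t2: 58 36 70 48 48 5c 84 58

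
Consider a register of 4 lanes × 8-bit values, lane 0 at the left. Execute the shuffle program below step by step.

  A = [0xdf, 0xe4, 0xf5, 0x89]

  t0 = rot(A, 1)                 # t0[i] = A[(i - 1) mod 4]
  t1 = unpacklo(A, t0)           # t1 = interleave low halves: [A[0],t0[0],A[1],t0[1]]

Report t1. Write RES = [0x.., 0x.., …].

RES = [ 0xdf  0x89  0xe4  0xdf ]

t0 = [0x89, 0xdf, 0xe4, 0xf5]
t1 = [0xdf, 0x89, 0xe4, 0xdf]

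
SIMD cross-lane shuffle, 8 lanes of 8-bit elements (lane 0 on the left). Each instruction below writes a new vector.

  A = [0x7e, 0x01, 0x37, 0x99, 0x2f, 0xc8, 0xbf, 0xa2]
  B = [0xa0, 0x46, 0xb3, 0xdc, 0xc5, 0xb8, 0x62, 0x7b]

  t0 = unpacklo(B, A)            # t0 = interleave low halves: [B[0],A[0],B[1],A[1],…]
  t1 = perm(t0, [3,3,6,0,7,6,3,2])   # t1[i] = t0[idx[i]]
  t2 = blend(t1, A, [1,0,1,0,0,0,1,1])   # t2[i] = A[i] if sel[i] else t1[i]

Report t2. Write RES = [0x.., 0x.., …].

RES = [0x7e, 0x01, 0x37, 0xa0, 0x99, 0xdc, 0xbf, 0xa2]

→ t0 |a0|7e|46|01|b3|37|dc|99|
→ t1 |01|01|dc|a0|99|dc|01|46|
→ t2 |7e|01|37|a0|99|dc|bf|a2|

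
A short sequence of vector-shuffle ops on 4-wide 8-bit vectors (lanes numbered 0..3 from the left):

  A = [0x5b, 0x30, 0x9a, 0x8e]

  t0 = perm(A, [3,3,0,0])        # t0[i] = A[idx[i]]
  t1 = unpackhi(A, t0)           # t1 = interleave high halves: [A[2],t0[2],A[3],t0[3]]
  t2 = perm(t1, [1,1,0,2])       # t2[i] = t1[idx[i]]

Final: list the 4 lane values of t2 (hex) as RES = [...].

t0 = [0x8e, 0x8e, 0x5b, 0x5b]
t1 = [0x9a, 0x5b, 0x8e, 0x5b]
t2 = [0x5b, 0x5b, 0x9a, 0x8e]

RES = [ 0x5b  0x5b  0x9a  0x8e ]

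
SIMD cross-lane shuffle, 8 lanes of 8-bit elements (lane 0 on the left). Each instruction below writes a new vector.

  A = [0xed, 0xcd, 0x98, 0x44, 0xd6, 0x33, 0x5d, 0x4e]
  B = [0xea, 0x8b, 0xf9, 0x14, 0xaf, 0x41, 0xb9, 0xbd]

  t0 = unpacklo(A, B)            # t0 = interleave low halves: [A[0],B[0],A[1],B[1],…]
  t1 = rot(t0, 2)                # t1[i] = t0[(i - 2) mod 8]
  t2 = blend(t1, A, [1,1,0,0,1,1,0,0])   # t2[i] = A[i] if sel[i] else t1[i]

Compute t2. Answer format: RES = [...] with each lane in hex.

RES = [ 0xed  0xcd  0xed  0xea  0xd6  0x33  0x98  0xf9 ]

t0 = [0xed, 0xea, 0xcd, 0x8b, 0x98, 0xf9, 0x44, 0x14]
t1 = [0x44, 0x14, 0xed, 0xea, 0xcd, 0x8b, 0x98, 0xf9]
t2 = [0xed, 0xcd, 0xed, 0xea, 0xd6, 0x33, 0x98, 0xf9]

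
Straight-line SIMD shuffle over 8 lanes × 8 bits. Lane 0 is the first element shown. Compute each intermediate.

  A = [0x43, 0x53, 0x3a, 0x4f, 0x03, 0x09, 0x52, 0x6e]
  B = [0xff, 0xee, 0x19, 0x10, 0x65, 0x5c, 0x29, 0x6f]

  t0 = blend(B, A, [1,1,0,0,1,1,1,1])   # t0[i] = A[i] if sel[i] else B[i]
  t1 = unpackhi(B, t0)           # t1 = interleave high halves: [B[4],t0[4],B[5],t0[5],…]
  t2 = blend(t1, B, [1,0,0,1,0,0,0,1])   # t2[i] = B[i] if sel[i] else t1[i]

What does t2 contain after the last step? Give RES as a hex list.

RES = [ 0xff  0x03  0x5c  0x10  0x29  0x52  0x6f  0x6f ]

  t0: 43 53 19 10 03 09 52 6e
  t1: 65 03 5c 09 29 52 6f 6e
  t2: ff 03 5c 10 29 52 6f 6f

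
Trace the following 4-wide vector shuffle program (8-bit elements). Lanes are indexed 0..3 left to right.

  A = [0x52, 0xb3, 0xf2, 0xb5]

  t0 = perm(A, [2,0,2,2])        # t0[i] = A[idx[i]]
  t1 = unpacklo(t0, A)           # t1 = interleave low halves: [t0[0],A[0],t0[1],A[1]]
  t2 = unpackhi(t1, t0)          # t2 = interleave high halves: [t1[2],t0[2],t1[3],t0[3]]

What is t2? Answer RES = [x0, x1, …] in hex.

  t0: f2 52 f2 f2
  t1: f2 52 52 b3
  t2: 52 f2 b3 f2

RES = [ 0x52  0xf2  0xb3  0xf2 ]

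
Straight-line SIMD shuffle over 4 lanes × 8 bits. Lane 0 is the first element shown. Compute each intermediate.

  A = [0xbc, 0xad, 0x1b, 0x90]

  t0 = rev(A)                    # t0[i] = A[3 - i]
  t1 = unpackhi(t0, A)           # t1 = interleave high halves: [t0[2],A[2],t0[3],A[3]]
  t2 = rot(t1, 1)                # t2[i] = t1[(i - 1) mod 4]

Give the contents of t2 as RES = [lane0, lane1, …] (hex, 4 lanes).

RES = [0x90, 0xad, 0x1b, 0xbc]

t0 = [0x90, 0x1b, 0xad, 0xbc]
t1 = [0xad, 0x1b, 0xbc, 0x90]
t2 = [0x90, 0xad, 0x1b, 0xbc]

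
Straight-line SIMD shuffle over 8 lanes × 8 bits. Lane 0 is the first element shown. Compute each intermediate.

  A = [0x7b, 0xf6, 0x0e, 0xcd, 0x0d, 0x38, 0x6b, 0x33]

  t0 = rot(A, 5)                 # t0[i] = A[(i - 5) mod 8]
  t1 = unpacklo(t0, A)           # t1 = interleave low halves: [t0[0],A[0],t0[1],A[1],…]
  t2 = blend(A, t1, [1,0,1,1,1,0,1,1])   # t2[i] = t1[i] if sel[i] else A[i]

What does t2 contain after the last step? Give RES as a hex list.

RES = [0xcd, 0xf6, 0x0d, 0xf6, 0x38, 0x38, 0x6b, 0xcd]

→ t0 |cd|0d|38|6b|33|7b|f6|0e|
→ t1 |cd|7b|0d|f6|38|0e|6b|cd|
→ t2 |cd|f6|0d|f6|38|38|6b|cd|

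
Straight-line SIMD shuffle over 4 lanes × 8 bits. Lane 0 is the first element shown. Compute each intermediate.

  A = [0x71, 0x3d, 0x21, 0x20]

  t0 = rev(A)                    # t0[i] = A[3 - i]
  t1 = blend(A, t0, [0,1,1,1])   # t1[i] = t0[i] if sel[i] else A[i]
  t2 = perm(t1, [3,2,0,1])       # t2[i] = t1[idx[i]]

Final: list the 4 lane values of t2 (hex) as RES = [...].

RES = [ 0x71  0x3d  0x71  0x21 ]

→ t0 |20|21|3d|71|
→ t1 |71|21|3d|71|
→ t2 |71|3d|71|21|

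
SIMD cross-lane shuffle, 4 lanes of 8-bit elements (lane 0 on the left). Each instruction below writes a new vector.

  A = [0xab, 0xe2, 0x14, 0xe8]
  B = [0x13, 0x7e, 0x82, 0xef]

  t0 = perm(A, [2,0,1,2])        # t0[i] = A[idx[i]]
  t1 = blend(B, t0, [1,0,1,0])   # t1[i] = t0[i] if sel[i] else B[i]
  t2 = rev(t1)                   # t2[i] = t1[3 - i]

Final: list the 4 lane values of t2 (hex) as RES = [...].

  t0: 14 ab e2 14
  t1: 14 7e e2 ef
  t2: ef e2 7e 14

RES = [ 0xef  0xe2  0x7e  0x14 ]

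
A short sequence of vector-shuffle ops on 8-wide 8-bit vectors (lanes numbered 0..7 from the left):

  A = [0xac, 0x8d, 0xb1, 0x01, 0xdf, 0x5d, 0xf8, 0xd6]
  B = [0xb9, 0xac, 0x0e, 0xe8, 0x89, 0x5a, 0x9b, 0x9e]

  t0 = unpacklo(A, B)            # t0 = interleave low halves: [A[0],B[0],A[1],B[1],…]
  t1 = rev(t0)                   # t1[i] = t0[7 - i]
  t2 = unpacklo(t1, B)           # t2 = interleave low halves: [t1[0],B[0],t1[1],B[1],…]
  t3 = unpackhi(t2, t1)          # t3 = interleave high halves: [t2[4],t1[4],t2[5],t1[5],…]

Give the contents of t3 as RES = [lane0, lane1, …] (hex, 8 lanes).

  t0: ac b9 8d ac b1 0e 01 e8
  t1: e8 01 0e b1 ac 8d b9 ac
  t2: e8 b9 01 ac 0e 0e b1 e8
  t3: 0e ac 0e 8d b1 b9 e8 ac

RES = [0x0e, 0xac, 0x0e, 0x8d, 0xb1, 0xb9, 0xe8, 0xac]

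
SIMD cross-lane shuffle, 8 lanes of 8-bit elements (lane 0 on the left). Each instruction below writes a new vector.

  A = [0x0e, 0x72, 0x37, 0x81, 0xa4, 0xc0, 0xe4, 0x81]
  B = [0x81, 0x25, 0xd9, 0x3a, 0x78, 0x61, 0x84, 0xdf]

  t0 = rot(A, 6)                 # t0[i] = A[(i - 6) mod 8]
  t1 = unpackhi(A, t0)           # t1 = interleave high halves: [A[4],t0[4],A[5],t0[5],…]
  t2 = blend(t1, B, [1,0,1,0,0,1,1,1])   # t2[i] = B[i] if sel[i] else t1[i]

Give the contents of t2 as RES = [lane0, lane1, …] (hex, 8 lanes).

  t0: 37 81 a4 c0 e4 81 0e 72
  t1: a4 e4 c0 81 e4 0e 81 72
  t2: 81 e4 d9 81 e4 61 84 df

RES = [0x81, 0xe4, 0xd9, 0x81, 0xe4, 0x61, 0x84, 0xdf]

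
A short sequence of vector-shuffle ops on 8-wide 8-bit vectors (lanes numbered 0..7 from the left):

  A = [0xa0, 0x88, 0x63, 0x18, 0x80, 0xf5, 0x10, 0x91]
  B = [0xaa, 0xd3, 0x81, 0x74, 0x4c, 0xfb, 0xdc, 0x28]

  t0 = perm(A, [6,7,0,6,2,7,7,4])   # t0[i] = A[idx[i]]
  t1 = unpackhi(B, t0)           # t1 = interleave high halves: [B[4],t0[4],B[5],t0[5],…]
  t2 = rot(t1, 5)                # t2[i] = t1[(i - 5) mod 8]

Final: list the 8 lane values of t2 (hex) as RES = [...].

RES = [0x91, 0xdc, 0x91, 0x28, 0x80, 0x4c, 0x63, 0xfb]

  t0: 10 91 a0 10 63 91 91 80
  t1: 4c 63 fb 91 dc 91 28 80
  t2: 91 dc 91 28 80 4c 63 fb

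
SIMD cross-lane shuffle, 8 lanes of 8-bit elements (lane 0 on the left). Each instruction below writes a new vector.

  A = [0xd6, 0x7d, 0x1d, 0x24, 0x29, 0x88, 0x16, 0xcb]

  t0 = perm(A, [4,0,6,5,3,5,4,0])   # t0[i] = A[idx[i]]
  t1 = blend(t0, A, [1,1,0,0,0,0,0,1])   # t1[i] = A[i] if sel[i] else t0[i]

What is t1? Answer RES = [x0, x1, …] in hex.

→ t0 |29|d6|16|88|24|88|29|d6|
→ t1 |d6|7d|16|88|24|88|29|cb|

RES = [0xd6, 0x7d, 0x16, 0x88, 0x24, 0x88, 0x29, 0xcb]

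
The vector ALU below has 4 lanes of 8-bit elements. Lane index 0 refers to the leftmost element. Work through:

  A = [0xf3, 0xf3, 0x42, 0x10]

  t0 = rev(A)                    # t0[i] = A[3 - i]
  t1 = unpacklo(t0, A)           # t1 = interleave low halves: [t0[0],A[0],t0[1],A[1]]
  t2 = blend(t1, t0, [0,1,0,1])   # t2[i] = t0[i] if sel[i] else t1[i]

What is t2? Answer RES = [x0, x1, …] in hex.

RES = [0x10, 0x42, 0x42, 0xf3]

t0 = [0x10, 0x42, 0xf3, 0xf3]
t1 = [0x10, 0xf3, 0x42, 0xf3]
t2 = [0x10, 0x42, 0x42, 0xf3]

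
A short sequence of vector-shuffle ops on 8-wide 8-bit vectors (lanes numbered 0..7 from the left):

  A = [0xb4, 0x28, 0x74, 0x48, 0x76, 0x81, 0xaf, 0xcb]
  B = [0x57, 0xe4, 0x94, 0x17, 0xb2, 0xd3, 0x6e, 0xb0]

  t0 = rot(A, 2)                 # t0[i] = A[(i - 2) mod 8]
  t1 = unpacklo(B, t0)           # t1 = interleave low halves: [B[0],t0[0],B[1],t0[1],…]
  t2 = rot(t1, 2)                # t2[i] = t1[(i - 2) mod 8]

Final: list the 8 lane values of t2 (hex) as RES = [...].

  t0: af cb b4 28 74 48 76 81
  t1: 57 af e4 cb 94 b4 17 28
  t2: 17 28 57 af e4 cb 94 b4

RES = [ 0x17  0x28  0x57  0xaf  0xe4  0xcb  0x94  0xb4 ]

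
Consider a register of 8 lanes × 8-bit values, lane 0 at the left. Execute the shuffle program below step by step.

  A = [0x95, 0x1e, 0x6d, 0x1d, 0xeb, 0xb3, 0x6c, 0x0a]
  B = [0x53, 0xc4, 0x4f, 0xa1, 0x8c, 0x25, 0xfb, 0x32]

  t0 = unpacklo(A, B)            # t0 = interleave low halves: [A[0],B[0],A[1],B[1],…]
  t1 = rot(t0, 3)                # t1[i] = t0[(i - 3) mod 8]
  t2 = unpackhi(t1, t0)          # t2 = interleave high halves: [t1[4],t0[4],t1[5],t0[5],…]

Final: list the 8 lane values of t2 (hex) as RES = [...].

  t0: 95 53 1e c4 6d 4f 1d a1
  t1: 4f 1d a1 95 53 1e c4 6d
  t2: 53 6d 1e 4f c4 1d 6d a1

RES = [ 0x53  0x6d  0x1e  0x4f  0xc4  0x1d  0x6d  0xa1 ]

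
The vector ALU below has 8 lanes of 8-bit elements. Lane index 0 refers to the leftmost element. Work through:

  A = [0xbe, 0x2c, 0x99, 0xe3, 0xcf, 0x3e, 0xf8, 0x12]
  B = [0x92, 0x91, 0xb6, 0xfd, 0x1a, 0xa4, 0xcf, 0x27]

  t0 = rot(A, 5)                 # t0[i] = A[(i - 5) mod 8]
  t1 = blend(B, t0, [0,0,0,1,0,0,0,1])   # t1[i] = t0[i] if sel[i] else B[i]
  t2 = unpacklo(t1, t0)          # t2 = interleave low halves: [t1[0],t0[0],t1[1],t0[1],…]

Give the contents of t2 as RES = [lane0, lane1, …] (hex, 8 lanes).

RES = [0x92, 0xe3, 0x91, 0xcf, 0xb6, 0x3e, 0xf8, 0xf8]

  t0: e3 cf 3e f8 12 be 2c 99
  t1: 92 91 b6 f8 1a a4 cf 99
  t2: 92 e3 91 cf b6 3e f8 f8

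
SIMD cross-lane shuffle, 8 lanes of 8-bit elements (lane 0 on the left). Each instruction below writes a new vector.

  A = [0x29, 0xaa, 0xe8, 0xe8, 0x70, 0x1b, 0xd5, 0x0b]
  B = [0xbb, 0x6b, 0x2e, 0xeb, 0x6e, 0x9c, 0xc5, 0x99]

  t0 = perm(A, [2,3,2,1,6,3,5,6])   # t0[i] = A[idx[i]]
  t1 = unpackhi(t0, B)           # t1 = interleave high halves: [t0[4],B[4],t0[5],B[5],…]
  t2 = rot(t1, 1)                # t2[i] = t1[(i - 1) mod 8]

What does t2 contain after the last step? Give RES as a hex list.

RES = [ 0x99  0xd5  0x6e  0xe8  0x9c  0x1b  0xc5  0xd5 ]

t0 = [0xe8, 0xe8, 0xe8, 0xaa, 0xd5, 0xe8, 0x1b, 0xd5]
t1 = [0xd5, 0x6e, 0xe8, 0x9c, 0x1b, 0xc5, 0xd5, 0x99]
t2 = [0x99, 0xd5, 0x6e, 0xe8, 0x9c, 0x1b, 0xc5, 0xd5]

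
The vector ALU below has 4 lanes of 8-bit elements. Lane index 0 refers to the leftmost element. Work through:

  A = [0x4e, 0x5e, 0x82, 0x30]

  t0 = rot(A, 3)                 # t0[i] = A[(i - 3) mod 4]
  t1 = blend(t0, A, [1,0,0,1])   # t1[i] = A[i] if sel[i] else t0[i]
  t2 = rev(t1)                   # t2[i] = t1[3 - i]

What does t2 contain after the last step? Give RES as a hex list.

RES = [0x30, 0x30, 0x82, 0x4e]

  t0: 5e 82 30 4e
  t1: 4e 82 30 30
  t2: 30 30 82 4e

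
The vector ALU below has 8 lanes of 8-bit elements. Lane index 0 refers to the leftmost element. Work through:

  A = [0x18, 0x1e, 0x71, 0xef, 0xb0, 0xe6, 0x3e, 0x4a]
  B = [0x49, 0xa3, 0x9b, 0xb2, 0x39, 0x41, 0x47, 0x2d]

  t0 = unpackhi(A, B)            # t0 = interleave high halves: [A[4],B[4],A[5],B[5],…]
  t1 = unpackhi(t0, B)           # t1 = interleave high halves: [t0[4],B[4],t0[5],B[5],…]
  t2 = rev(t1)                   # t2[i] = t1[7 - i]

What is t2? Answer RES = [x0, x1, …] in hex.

  t0: b0 39 e6 41 3e 47 4a 2d
  t1: 3e 39 47 41 4a 47 2d 2d
  t2: 2d 2d 47 4a 41 47 39 3e

RES = [ 0x2d  0x2d  0x47  0x4a  0x41  0x47  0x39  0x3e ]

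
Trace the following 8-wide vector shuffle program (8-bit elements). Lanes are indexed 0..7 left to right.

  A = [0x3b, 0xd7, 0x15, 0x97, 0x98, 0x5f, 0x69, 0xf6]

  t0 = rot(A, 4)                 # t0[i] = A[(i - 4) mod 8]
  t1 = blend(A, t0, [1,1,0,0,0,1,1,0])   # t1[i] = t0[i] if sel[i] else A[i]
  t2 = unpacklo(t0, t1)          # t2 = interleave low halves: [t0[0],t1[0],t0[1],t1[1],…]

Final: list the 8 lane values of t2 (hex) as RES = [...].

  t0: 98 5f 69 f6 3b d7 15 97
  t1: 98 5f 15 97 98 d7 15 f6
  t2: 98 98 5f 5f 69 15 f6 97

RES = [0x98, 0x98, 0x5f, 0x5f, 0x69, 0x15, 0xf6, 0x97]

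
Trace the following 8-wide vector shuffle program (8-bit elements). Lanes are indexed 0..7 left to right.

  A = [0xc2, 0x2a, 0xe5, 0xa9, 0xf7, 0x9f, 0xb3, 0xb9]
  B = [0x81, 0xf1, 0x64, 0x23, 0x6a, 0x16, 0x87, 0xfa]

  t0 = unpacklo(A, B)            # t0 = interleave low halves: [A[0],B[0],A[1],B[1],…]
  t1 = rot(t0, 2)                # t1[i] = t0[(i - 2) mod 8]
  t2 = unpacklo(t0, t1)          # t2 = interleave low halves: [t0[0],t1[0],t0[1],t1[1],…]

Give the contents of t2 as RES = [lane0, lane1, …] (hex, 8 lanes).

→ t0 |c2|81|2a|f1|e5|64|a9|23|
→ t1 |a9|23|c2|81|2a|f1|e5|64|
→ t2 |c2|a9|81|23|2a|c2|f1|81|

RES = [0xc2, 0xa9, 0x81, 0x23, 0x2a, 0xc2, 0xf1, 0x81]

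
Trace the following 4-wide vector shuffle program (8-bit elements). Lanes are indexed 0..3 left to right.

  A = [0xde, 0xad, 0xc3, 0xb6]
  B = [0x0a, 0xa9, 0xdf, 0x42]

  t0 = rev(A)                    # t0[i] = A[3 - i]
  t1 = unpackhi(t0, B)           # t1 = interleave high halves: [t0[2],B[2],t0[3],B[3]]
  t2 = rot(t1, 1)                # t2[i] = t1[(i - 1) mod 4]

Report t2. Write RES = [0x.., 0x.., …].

  t0: b6 c3 ad de
  t1: ad df de 42
  t2: 42 ad df de

RES = [ 0x42  0xad  0xdf  0xde ]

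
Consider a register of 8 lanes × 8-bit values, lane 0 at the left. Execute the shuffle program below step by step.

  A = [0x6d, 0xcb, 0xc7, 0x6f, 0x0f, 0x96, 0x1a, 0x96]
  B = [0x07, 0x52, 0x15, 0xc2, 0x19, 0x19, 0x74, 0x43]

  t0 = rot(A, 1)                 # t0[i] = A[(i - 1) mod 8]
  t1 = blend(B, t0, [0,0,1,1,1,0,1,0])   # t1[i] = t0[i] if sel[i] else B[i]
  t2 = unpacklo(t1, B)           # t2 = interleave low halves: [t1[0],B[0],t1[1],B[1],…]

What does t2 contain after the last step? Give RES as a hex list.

RES = [0x07, 0x07, 0x52, 0x52, 0xcb, 0x15, 0xc7, 0xc2]

  t0: 96 6d cb c7 6f 0f 96 1a
  t1: 07 52 cb c7 6f 19 96 43
  t2: 07 07 52 52 cb 15 c7 c2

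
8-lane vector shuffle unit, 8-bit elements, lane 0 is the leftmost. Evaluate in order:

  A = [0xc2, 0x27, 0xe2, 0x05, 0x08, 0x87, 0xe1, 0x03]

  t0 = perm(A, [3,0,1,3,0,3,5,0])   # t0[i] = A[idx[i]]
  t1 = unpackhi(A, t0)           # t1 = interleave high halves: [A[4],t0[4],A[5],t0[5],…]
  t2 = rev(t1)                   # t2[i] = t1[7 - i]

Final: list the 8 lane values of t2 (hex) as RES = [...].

  t0: 05 c2 27 05 c2 05 87 c2
  t1: 08 c2 87 05 e1 87 03 c2
  t2: c2 03 87 e1 05 87 c2 08

RES = [0xc2, 0x03, 0x87, 0xe1, 0x05, 0x87, 0xc2, 0x08]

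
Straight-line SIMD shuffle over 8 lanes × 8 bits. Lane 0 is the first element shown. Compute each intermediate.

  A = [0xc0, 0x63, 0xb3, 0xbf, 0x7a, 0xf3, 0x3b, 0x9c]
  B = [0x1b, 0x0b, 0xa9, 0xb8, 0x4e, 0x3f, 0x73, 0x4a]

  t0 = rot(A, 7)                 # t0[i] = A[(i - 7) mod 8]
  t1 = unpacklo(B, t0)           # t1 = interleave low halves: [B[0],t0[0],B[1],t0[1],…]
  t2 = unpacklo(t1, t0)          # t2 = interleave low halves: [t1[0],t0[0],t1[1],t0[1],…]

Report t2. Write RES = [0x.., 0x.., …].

→ t0 |63|b3|bf|7a|f3|3b|9c|c0|
→ t1 |1b|63|0b|b3|a9|bf|b8|7a|
→ t2 |1b|63|63|b3|0b|bf|b3|7a|

RES = [0x1b, 0x63, 0x63, 0xb3, 0x0b, 0xbf, 0xb3, 0x7a]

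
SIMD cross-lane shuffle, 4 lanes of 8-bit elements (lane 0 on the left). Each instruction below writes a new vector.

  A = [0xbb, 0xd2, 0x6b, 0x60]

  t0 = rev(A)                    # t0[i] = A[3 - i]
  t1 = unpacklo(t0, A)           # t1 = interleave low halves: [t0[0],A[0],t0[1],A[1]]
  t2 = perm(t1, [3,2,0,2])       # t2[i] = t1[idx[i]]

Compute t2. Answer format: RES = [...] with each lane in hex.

t0 = [0x60, 0x6b, 0xd2, 0xbb]
t1 = [0x60, 0xbb, 0x6b, 0xd2]
t2 = [0xd2, 0x6b, 0x60, 0x6b]

RES = [0xd2, 0x6b, 0x60, 0x6b]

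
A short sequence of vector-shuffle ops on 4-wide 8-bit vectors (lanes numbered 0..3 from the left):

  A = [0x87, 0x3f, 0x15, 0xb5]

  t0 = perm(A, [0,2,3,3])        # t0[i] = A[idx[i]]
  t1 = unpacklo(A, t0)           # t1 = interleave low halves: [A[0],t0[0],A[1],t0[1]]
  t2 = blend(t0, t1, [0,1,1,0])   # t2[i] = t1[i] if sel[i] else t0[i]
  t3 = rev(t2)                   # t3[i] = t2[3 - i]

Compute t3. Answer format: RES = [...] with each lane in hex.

RES = [ 0xb5  0x3f  0x87  0x87 ]

  t0: 87 15 b5 b5
  t1: 87 87 3f 15
  t2: 87 87 3f b5
  t3: b5 3f 87 87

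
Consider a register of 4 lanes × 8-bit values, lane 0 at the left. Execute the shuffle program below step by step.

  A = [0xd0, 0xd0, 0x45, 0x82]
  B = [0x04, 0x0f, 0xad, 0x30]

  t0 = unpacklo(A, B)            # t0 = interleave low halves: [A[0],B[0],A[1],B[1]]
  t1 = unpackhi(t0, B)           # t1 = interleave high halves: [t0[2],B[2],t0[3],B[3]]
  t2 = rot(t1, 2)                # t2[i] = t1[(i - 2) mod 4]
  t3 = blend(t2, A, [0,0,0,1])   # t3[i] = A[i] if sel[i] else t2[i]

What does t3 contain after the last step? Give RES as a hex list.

→ t0 |d0|04|d0|0f|
→ t1 |d0|ad|0f|30|
→ t2 |0f|30|d0|ad|
→ t3 |0f|30|d0|82|

RES = [0x0f, 0x30, 0xd0, 0x82]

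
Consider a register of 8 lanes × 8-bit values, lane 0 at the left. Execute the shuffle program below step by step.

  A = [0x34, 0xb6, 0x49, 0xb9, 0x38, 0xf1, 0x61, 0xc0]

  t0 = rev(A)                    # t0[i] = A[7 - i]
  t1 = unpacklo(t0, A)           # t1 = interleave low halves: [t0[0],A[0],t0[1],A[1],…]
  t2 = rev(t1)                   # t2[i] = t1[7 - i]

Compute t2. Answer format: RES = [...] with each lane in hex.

  t0: c0 61 f1 38 b9 49 b6 34
  t1: c0 34 61 b6 f1 49 38 b9
  t2: b9 38 49 f1 b6 61 34 c0

RES = [ 0xb9  0x38  0x49  0xf1  0xb6  0x61  0x34  0xc0 ]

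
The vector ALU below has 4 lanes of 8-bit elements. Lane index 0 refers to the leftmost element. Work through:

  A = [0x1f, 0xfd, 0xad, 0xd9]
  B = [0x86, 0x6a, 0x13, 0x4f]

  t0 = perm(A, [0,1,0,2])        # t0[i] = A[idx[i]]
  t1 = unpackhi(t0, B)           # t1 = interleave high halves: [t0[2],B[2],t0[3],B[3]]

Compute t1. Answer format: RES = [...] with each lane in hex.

RES = [ 0x1f  0x13  0xad  0x4f ]

t0 = [0x1f, 0xfd, 0x1f, 0xad]
t1 = [0x1f, 0x13, 0xad, 0x4f]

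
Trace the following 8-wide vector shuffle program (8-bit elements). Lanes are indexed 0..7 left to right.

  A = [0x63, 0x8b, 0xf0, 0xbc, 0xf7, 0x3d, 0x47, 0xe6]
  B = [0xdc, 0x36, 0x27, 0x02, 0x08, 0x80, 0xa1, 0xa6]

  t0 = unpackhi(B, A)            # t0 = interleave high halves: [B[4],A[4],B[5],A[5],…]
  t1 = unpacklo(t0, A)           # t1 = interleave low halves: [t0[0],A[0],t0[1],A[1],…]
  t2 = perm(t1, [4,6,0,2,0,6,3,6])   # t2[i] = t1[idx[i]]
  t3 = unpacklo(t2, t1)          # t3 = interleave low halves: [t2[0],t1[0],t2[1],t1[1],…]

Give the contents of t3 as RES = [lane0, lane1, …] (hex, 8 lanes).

→ t0 |08|f7|80|3d|a1|47|a6|e6|
→ t1 |08|63|f7|8b|80|f0|3d|bc|
→ t2 |80|3d|08|f7|08|3d|8b|3d|
→ t3 |80|08|3d|63|08|f7|f7|8b|

RES = [ 0x80  0x08  0x3d  0x63  0x08  0xf7  0xf7  0x8b ]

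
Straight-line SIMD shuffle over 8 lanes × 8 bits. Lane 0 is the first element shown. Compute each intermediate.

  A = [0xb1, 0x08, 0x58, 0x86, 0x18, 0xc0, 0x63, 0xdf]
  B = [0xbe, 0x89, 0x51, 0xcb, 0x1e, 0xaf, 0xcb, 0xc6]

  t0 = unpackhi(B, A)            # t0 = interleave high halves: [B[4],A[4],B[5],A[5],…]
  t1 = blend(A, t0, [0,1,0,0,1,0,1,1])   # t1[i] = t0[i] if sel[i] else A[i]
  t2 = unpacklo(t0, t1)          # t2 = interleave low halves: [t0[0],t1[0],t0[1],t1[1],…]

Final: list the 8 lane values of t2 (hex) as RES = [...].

RES = [ 0x1e  0xb1  0x18  0x18  0xaf  0x58  0xc0  0x86 ]

  t0: 1e 18 af c0 cb 63 c6 df
  t1: b1 18 58 86 cb c0 c6 df
  t2: 1e b1 18 18 af 58 c0 86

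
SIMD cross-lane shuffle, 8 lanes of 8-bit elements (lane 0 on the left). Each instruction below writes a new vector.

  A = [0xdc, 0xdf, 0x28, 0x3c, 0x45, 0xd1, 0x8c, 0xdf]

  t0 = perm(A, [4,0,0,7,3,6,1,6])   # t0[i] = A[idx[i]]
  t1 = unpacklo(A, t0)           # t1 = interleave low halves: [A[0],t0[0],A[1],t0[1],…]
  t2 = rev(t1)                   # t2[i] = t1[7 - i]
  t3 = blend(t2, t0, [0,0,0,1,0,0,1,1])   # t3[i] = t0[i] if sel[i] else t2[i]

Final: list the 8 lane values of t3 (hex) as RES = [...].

t0 = [0x45, 0xdc, 0xdc, 0xdf, 0x3c, 0x8c, 0xdf, 0x8c]
t1 = [0xdc, 0x45, 0xdf, 0xdc, 0x28, 0xdc, 0x3c, 0xdf]
t2 = [0xdf, 0x3c, 0xdc, 0x28, 0xdc, 0xdf, 0x45, 0xdc]
t3 = [0xdf, 0x3c, 0xdc, 0xdf, 0xdc, 0xdf, 0xdf, 0x8c]

RES = [0xdf, 0x3c, 0xdc, 0xdf, 0xdc, 0xdf, 0xdf, 0x8c]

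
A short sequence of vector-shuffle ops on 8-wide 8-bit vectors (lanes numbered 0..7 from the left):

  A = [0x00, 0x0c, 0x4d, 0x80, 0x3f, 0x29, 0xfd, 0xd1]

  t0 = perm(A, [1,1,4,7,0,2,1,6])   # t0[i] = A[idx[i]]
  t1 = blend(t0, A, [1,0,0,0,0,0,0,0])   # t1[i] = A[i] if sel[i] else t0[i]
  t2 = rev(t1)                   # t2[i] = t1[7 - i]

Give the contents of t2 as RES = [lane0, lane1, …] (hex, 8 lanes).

RES = [ 0xfd  0x0c  0x4d  0x00  0xd1  0x3f  0x0c  0x00 ]

→ t0 |0c|0c|3f|d1|00|4d|0c|fd|
→ t1 |00|0c|3f|d1|00|4d|0c|fd|
→ t2 |fd|0c|4d|00|d1|3f|0c|00|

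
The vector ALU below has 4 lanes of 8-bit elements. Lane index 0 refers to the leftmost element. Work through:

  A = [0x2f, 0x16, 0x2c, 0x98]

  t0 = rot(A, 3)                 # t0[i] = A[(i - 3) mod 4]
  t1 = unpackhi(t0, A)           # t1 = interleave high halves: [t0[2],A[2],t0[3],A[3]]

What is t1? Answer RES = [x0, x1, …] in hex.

RES = [ 0x98  0x2c  0x2f  0x98 ]

  t0: 16 2c 98 2f
  t1: 98 2c 2f 98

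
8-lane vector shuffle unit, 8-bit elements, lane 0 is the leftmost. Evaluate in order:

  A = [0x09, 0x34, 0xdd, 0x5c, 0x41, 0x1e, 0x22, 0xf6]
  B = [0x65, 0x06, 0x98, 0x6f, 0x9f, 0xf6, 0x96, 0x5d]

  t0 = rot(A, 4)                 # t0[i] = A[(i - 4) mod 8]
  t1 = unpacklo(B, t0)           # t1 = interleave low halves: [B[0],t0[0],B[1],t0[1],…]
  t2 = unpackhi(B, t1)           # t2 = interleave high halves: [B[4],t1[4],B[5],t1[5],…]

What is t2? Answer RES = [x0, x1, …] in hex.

t0 = [0x41, 0x1e, 0x22, 0xf6, 0x09, 0x34, 0xdd, 0x5c]
t1 = [0x65, 0x41, 0x06, 0x1e, 0x98, 0x22, 0x6f, 0xf6]
t2 = [0x9f, 0x98, 0xf6, 0x22, 0x96, 0x6f, 0x5d, 0xf6]

RES = [ 0x9f  0x98  0xf6  0x22  0x96  0x6f  0x5d  0xf6 ]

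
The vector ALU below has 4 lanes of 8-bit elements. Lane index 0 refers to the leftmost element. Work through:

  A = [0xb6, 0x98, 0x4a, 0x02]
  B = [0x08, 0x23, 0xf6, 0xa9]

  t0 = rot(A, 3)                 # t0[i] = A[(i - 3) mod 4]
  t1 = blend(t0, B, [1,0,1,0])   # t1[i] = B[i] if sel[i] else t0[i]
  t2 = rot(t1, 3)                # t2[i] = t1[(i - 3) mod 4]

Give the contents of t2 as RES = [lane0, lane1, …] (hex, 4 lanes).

RES = [0x4a, 0xf6, 0xb6, 0x08]

→ t0 |98|4a|02|b6|
→ t1 |08|4a|f6|b6|
→ t2 |4a|f6|b6|08|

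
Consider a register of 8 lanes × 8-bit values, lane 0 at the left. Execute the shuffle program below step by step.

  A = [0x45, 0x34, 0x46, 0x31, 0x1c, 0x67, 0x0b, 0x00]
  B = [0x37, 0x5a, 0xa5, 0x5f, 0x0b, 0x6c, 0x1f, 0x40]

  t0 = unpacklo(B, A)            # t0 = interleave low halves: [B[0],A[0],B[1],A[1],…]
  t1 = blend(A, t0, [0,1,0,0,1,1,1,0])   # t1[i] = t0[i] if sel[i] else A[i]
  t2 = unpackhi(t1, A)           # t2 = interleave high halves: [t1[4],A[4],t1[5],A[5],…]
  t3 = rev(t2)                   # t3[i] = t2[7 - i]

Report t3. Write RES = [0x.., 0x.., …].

→ t0 |37|45|5a|34|a5|46|5f|31|
→ t1 |45|45|46|31|a5|46|5f|00|
→ t2 |a5|1c|46|67|5f|0b|00|00|
→ t3 |00|00|0b|5f|67|46|1c|a5|

RES = [ 0x00  0x00  0x0b  0x5f  0x67  0x46  0x1c  0xa5 ]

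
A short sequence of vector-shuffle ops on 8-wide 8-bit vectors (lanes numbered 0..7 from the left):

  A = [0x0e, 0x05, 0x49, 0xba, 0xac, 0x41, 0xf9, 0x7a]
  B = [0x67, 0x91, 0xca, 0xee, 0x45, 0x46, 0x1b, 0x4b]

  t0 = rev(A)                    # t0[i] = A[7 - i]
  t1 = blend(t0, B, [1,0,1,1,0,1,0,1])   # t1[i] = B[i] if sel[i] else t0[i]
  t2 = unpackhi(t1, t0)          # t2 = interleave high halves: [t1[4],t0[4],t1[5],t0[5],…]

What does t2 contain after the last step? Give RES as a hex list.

t0 = [0x7a, 0xf9, 0x41, 0xac, 0xba, 0x49, 0x05, 0x0e]
t1 = [0x67, 0xf9, 0xca, 0xee, 0xba, 0x46, 0x05, 0x4b]
t2 = [0xba, 0xba, 0x46, 0x49, 0x05, 0x05, 0x4b, 0x0e]

RES = [ 0xba  0xba  0x46  0x49  0x05  0x05  0x4b  0x0e ]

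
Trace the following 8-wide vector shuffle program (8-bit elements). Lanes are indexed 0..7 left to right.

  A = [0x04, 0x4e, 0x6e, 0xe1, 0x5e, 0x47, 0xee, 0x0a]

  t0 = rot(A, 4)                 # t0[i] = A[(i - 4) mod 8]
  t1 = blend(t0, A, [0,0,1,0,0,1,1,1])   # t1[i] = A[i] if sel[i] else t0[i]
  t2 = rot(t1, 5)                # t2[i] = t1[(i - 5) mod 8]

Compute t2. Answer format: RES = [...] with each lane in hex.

  t0: 5e 47 ee 0a 04 4e 6e e1
  t1: 5e 47 6e 0a 04 47 ee 0a
  t2: 0a 04 47 ee 0a 5e 47 6e

RES = [0x0a, 0x04, 0x47, 0xee, 0x0a, 0x5e, 0x47, 0x6e]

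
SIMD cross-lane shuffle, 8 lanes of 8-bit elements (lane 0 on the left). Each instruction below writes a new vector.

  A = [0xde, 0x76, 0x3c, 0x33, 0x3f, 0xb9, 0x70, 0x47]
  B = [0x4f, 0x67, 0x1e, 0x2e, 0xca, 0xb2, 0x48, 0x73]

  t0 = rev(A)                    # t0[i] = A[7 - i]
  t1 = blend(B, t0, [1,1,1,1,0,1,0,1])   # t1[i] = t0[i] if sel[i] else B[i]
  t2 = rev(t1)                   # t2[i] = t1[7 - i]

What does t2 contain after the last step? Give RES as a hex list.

RES = [ 0xde  0x48  0x3c  0xca  0x3f  0xb9  0x70  0x47 ]

t0 = [0x47, 0x70, 0xb9, 0x3f, 0x33, 0x3c, 0x76, 0xde]
t1 = [0x47, 0x70, 0xb9, 0x3f, 0xca, 0x3c, 0x48, 0xde]
t2 = [0xde, 0x48, 0x3c, 0xca, 0x3f, 0xb9, 0x70, 0x47]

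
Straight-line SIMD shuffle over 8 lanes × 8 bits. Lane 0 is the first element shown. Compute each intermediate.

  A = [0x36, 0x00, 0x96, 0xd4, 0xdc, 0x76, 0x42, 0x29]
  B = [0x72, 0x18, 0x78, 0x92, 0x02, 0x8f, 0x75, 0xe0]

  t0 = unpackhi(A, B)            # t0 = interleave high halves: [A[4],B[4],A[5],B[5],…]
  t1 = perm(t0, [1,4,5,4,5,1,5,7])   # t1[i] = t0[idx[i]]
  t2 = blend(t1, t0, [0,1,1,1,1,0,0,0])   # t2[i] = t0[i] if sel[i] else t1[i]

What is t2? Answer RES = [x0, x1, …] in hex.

→ t0 |dc|02|76|8f|42|75|29|e0|
→ t1 |02|42|75|42|75|02|75|e0|
→ t2 |02|02|76|8f|42|02|75|e0|

RES = [0x02, 0x02, 0x76, 0x8f, 0x42, 0x02, 0x75, 0xe0]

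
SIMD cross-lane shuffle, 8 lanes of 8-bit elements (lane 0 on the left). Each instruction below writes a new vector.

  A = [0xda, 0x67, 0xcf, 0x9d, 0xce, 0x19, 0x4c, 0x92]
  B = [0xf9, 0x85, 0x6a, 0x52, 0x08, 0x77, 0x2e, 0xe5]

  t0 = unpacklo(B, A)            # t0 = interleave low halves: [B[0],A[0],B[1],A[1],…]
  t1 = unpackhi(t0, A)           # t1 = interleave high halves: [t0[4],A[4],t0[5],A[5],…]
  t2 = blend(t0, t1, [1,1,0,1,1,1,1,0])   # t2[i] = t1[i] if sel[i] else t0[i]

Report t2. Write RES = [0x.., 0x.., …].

RES = [0x6a, 0xce, 0x85, 0x19, 0x52, 0x4c, 0x9d, 0x9d]

t0 = [0xf9, 0xda, 0x85, 0x67, 0x6a, 0xcf, 0x52, 0x9d]
t1 = [0x6a, 0xce, 0xcf, 0x19, 0x52, 0x4c, 0x9d, 0x92]
t2 = [0x6a, 0xce, 0x85, 0x19, 0x52, 0x4c, 0x9d, 0x9d]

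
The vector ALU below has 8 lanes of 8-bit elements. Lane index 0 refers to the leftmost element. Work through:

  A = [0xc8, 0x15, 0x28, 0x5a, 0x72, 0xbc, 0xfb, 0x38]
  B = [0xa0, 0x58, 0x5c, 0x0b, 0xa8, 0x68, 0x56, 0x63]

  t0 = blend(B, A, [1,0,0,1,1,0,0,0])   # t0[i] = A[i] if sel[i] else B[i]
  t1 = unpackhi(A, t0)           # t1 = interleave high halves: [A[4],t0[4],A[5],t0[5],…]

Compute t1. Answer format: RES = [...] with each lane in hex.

  t0: c8 58 5c 5a 72 68 56 63
  t1: 72 72 bc 68 fb 56 38 63

RES = [ 0x72  0x72  0xbc  0x68  0xfb  0x56  0x38  0x63 ]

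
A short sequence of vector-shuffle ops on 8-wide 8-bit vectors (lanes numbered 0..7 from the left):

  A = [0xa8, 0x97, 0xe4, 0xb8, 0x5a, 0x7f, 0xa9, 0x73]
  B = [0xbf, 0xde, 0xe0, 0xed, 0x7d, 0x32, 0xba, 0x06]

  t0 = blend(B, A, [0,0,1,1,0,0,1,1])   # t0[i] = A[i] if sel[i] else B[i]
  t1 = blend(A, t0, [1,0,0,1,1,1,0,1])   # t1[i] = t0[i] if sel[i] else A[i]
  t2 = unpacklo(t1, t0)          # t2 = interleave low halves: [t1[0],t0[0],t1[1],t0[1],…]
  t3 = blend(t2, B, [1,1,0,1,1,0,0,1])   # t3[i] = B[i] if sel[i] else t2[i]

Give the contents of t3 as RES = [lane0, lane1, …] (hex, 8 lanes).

→ t0 |bf|de|e4|b8|7d|32|a9|73|
→ t1 |bf|97|e4|b8|7d|32|a9|73|
→ t2 |bf|bf|97|de|e4|e4|b8|b8|
→ t3 |bf|de|97|ed|7d|e4|b8|06|

RES = [ 0xbf  0xde  0x97  0xed  0x7d  0xe4  0xb8  0x06 ]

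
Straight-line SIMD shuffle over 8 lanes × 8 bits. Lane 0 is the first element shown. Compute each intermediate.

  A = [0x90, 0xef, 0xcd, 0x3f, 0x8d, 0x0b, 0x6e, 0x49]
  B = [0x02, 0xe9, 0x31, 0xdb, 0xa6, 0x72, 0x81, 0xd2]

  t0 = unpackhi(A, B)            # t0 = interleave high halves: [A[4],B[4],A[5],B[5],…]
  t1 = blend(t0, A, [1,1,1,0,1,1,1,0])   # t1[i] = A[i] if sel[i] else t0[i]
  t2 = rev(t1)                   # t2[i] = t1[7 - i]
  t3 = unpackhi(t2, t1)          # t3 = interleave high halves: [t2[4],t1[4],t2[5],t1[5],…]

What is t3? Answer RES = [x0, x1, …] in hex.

  t0: 8d a6 0b 72 6e 81 49 d2
  t1: 90 ef cd 72 8d 0b 6e d2
  t2: d2 6e 0b 8d 72 cd ef 90
  t3: 72 8d cd 0b ef 6e 90 d2

RES = [0x72, 0x8d, 0xcd, 0x0b, 0xef, 0x6e, 0x90, 0xd2]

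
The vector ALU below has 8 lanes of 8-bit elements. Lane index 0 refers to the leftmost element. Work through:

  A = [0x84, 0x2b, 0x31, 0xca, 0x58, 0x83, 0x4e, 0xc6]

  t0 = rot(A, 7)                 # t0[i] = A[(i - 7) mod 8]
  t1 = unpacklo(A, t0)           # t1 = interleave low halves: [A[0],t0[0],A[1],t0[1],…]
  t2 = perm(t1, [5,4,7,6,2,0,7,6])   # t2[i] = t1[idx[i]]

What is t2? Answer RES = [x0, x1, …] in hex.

RES = [0xca, 0x31, 0x58, 0xca, 0x2b, 0x84, 0x58, 0xca]

  t0: 2b 31 ca 58 83 4e c6 84
  t1: 84 2b 2b 31 31 ca ca 58
  t2: ca 31 58 ca 2b 84 58 ca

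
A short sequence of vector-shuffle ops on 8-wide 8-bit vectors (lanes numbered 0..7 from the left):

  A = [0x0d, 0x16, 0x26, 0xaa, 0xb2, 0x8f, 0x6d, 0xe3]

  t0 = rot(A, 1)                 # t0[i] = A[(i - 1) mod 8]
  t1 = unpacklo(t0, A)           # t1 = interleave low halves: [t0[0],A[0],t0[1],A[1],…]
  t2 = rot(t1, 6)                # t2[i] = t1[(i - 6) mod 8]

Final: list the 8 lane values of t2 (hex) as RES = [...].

RES = [0x0d, 0x16, 0x16, 0x26, 0x26, 0xaa, 0xe3, 0x0d]

  t0: e3 0d 16 26 aa b2 8f 6d
  t1: e3 0d 0d 16 16 26 26 aa
  t2: 0d 16 16 26 26 aa e3 0d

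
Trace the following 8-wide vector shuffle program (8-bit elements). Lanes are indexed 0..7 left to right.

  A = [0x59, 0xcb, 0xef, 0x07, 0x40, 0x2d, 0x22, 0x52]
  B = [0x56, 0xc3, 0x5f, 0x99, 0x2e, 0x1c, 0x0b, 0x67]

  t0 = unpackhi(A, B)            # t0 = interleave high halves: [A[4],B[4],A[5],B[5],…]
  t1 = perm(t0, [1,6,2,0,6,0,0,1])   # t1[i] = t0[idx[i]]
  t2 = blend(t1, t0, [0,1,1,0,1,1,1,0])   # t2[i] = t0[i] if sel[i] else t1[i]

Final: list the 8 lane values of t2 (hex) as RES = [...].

  t0: 40 2e 2d 1c 22 0b 52 67
  t1: 2e 52 2d 40 52 40 40 2e
  t2: 2e 2e 2d 40 22 0b 52 2e

RES = [0x2e, 0x2e, 0x2d, 0x40, 0x22, 0x0b, 0x52, 0x2e]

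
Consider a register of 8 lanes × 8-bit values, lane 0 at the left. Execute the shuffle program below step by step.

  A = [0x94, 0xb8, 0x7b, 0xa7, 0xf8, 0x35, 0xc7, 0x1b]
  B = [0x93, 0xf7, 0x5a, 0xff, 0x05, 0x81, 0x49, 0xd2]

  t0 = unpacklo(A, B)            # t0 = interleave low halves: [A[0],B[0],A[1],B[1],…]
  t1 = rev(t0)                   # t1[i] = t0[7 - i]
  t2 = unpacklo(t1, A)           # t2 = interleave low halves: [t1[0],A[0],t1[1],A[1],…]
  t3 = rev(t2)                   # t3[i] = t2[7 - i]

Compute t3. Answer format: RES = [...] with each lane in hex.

t0 = [0x94, 0x93, 0xb8, 0xf7, 0x7b, 0x5a, 0xa7, 0xff]
t1 = [0xff, 0xa7, 0x5a, 0x7b, 0xf7, 0xb8, 0x93, 0x94]
t2 = [0xff, 0x94, 0xa7, 0xb8, 0x5a, 0x7b, 0x7b, 0xa7]
t3 = [0xa7, 0x7b, 0x7b, 0x5a, 0xb8, 0xa7, 0x94, 0xff]

RES = [ 0xa7  0x7b  0x7b  0x5a  0xb8  0xa7  0x94  0xff ]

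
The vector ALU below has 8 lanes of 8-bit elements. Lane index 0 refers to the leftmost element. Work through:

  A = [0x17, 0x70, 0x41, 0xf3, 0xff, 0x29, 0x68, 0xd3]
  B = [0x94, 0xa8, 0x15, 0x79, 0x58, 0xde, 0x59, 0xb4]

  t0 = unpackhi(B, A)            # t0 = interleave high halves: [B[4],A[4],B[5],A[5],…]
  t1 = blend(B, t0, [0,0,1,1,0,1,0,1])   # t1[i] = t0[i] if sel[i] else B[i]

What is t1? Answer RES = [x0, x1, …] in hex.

RES = [ 0x94  0xa8  0xde  0x29  0x58  0x68  0x59  0xd3 ]

  t0: 58 ff de 29 59 68 b4 d3
  t1: 94 a8 de 29 58 68 59 d3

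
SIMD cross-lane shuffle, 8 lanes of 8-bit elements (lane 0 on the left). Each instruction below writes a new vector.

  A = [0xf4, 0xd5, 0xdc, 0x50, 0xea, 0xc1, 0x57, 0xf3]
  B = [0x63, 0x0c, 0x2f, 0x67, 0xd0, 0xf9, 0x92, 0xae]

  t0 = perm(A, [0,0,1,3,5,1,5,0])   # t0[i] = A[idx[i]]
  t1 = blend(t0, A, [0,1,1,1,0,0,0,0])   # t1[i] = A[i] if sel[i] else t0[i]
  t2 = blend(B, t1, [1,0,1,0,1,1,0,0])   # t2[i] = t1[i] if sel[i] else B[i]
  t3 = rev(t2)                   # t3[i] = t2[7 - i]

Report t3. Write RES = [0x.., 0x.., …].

RES = [0xae, 0x92, 0xd5, 0xc1, 0x67, 0xdc, 0x0c, 0xf4]

  t0: f4 f4 d5 50 c1 d5 c1 f4
  t1: f4 d5 dc 50 c1 d5 c1 f4
  t2: f4 0c dc 67 c1 d5 92 ae
  t3: ae 92 d5 c1 67 dc 0c f4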